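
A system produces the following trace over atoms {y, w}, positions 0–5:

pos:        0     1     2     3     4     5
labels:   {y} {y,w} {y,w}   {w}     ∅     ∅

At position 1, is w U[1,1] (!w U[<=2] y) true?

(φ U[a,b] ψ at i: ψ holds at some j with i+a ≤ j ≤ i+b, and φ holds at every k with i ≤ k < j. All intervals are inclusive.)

Holds

Need some j in [2,2] with (!w U[<=2] y), and w at every k in [1,j-1].
  j=2: (!w U[<=2] y) holds; w holds at every k in [1,1] → satisfied.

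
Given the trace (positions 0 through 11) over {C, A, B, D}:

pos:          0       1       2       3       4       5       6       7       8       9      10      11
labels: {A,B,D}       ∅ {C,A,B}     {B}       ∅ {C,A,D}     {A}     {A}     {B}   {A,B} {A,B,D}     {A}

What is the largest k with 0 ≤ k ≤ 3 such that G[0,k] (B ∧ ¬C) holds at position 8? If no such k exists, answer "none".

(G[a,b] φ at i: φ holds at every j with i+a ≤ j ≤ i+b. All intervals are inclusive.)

(B ∧ ¬C) must hold from j=8 onward; find where it first fails.
  j=8: holds
  j=9: holds
  j=10: holds
  j=11: fails
Holds on [8,10], so largest k = 2.

2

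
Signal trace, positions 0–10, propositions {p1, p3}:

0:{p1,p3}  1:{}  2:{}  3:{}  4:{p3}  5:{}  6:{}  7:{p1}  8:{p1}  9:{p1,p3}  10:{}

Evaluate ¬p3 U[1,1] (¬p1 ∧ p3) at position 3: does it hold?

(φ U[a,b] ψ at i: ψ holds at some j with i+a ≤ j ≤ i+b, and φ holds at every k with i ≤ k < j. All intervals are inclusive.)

Yes

Need some j in [4,4] with (¬p1 ∧ p3), and ¬p3 at every k in [3,j-1].
  j=4: (¬p1 ∧ p3) holds; ¬p3 holds at every k in [3,3] → satisfied.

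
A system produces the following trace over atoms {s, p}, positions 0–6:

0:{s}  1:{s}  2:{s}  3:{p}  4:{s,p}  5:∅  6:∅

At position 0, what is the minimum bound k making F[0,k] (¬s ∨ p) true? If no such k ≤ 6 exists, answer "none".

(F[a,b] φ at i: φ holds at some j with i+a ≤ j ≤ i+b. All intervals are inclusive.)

Scan j = 0,1,… for (¬s ∨ p):
  j=0: fails
  j=1: fails
  j=2: fails
  j=3: holds
First hit at j=3, so smallest k = 3-0 = 3.

3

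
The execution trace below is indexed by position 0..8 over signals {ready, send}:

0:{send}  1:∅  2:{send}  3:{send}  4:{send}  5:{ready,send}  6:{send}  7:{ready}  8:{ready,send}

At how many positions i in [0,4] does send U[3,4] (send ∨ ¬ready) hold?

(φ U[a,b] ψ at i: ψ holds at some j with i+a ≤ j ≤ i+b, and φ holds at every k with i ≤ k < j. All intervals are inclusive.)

Evaluate at each i in [0,4]:
  i=0: ✗ (lhs fails at k=1 before rhs at j=3)
  i=1: ✗ (lhs fails at k=1 before rhs at j=4)
  i=2: ✓ (rhs at j=5; lhs holds on [2,4])
  i=3: ✓ (rhs at j=6; lhs holds on [3,5])
  i=4: ✗ (lhs fails at k=7 before rhs at j=8)
Positions where it holds: {2, 3} → 2.

2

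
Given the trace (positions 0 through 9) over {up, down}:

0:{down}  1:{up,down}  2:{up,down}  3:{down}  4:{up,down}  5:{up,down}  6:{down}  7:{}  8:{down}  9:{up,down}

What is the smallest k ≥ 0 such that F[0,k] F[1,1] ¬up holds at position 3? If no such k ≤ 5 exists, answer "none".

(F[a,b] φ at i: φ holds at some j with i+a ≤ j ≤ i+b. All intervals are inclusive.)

2

Scan j = 3,4,… for F[1,1] ¬up:
  j=3: fails
  j=4: fails
  j=5: holds
First hit at j=5, so smallest k = 5-3 = 2.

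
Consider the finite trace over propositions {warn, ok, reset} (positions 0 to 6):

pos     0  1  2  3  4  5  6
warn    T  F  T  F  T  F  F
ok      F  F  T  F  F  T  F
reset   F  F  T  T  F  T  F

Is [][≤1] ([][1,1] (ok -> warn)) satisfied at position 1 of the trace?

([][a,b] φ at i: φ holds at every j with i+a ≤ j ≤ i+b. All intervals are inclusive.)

Check [][1,1] (ok -> warn) at every j in [1,2]:
  j=1: holds on [2,2]
  j=2: holds on [3,3]
All positions satisfy it → formula holds.

True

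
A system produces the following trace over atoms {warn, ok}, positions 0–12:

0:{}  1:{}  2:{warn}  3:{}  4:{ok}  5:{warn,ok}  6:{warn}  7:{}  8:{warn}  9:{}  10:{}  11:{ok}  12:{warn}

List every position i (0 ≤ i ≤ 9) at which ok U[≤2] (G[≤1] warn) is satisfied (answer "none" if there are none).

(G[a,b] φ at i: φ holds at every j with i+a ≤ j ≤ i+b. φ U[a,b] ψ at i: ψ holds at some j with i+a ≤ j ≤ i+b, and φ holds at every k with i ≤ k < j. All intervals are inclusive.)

4, 5

Evaluate at each i in [0,9]:
  i=0: ✗ (no rhs in [0,2])
  i=1: ✗ (no rhs in [1,3])
  i=2: ✗ (no rhs in [2,4])
  i=3: ✗ (lhs fails at k=3 before rhs at j=5)
  i=4: ✓ (rhs at j=5; lhs holds on [4,4])
  i=5: ✓ (rhs at j=5)
  i=6: ✗ (no rhs in [6,8])
  i=7: ✗ (no rhs in [7,9])
  i=8: ✗ (no rhs in [8,10])
  i=9: ✗ (no rhs in [9,11])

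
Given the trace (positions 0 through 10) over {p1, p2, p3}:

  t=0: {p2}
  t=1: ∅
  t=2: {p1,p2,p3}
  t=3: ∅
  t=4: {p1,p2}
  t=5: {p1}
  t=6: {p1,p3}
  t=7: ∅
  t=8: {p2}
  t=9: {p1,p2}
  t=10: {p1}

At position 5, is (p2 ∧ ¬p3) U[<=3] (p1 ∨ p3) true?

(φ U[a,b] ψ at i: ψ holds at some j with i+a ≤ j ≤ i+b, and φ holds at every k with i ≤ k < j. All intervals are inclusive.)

Yes

Need some j in [5,8] with (p1 ∨ p3), and (p2 ∧ ¬p3) at every k in [5,j-1].
  j=5: (p1 ∨ p3) holds; no prefix to check → satisfied.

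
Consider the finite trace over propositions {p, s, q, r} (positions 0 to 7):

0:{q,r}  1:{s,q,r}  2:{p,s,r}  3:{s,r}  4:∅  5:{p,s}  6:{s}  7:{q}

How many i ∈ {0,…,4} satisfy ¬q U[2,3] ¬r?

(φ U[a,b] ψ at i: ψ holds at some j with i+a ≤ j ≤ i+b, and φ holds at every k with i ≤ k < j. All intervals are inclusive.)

Evaluate at each i in [0,4]:
  i=0: ✗ (no rhs in [2,3])
  i=1: ✗ (lhs fails at k=1 before rhs at j=4)
  i=2: ✓ (rhs at j=4; lhs holds on [2,3])
  i=3: ✓ (rhs at j=5; lhs holds on [3,4])
  i=4: ✓ (rhs at j=6; lhs holds on [4,5])
Positions where it holds: {2, 3, 4} → 3.

3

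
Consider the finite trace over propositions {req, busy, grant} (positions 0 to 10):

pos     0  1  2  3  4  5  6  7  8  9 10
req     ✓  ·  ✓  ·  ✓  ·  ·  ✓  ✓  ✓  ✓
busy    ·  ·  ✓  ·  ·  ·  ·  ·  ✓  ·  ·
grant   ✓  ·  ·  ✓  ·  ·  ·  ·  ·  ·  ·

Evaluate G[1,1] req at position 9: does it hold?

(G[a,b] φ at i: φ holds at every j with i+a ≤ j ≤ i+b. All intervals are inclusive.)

Holds

Check req at every j in [10,10]:
  j=10: true
All positions satisfy it → formula holds.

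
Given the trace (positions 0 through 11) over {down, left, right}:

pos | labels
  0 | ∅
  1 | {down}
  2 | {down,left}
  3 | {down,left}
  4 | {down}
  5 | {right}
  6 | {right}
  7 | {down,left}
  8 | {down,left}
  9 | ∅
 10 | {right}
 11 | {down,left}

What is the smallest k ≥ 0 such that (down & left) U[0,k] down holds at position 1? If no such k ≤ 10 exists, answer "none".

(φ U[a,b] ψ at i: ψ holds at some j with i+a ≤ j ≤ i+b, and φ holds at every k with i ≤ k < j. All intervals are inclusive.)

Need earliest j ≥ 1 with down, and (down & left) at every k in [1,j-1].
  j=1: rhs holds (empty prefix). k = 0.

0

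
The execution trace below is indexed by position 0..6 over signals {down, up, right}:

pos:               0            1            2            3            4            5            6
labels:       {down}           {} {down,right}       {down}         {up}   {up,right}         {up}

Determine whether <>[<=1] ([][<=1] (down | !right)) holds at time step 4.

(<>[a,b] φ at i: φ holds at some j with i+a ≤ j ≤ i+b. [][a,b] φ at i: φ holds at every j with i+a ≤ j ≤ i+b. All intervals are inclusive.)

Check [][<=1] (down | !right) at each j in [4,5]:
  j=4: fails at 5
  j=5: fails at 5
No position in the window satisfies it → formula fails.

False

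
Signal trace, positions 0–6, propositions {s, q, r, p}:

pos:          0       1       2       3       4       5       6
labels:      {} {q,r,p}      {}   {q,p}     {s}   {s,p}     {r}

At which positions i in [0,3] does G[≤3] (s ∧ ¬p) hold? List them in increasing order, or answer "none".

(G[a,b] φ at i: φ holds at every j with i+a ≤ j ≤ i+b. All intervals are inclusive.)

none

Evaluate at each i in [0,3]:
  i=0: ✗ (fails at j=0)
  i=1: ✗ (fails at j=1)
  i=2: ✗ (fails at j=2)
  i=3: ✗ (fails at j=3)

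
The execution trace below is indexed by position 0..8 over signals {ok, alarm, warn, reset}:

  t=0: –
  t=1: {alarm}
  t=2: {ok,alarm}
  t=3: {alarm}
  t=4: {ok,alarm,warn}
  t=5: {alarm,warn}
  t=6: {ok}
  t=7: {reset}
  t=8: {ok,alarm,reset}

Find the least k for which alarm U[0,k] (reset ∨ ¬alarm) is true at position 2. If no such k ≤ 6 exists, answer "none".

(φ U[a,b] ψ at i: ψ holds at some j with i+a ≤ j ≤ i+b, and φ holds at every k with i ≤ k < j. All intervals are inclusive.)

4

Need earliest j ≥ 2 with (reset ∨ ¬alarm), and alarm at every k in [2,j-1].
  j=2: rhs fails.
  j=3: rhs fails.
  j=4: rhs fails.
  j=5: rhs fails.
  j=6: rhs holds; lhs holds on [2,5]. k = 4.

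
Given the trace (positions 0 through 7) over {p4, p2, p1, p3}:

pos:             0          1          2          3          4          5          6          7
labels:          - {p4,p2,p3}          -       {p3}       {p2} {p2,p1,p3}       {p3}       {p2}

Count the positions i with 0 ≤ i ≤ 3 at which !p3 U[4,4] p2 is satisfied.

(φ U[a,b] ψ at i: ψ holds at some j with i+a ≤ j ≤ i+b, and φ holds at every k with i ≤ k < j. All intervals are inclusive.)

0

Evaluate at each i in [0,3]:
  i=0: ✗ (lhs fails at k=1 before rhs at j=4)
  i=1: ✗ (lhs fails at k=1 before rhs at j=5)
  i=2: ✗ (no rhs in [6,6])
  i=3: ✗ (lhs fails at k=3 before rhs at j=7)
Positions where it holds: {} → 0.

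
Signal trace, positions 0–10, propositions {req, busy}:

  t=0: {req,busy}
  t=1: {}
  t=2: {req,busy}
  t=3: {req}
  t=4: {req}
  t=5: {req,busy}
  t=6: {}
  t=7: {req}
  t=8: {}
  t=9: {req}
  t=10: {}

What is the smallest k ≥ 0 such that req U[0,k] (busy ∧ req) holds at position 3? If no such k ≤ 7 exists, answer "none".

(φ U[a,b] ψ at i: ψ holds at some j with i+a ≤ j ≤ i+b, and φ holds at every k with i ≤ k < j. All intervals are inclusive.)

Need earliest j ≥ 3 with (busy ∧ req), and req at every k in [3,j-1].
  j=3: rhs fails.
  j=4: rhs fails.
  j=5: rhs holds; lhs holds on [3,4]. k = 2.

2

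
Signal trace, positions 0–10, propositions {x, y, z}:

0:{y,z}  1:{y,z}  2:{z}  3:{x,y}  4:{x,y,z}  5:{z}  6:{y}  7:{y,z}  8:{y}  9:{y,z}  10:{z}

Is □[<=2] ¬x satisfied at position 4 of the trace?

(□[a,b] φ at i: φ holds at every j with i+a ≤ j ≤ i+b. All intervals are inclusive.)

Check ¬x at every j in [4,6]:
  j=4: false
  j=5: true
  j=6: true
Fails at j=4 → formula fails.

False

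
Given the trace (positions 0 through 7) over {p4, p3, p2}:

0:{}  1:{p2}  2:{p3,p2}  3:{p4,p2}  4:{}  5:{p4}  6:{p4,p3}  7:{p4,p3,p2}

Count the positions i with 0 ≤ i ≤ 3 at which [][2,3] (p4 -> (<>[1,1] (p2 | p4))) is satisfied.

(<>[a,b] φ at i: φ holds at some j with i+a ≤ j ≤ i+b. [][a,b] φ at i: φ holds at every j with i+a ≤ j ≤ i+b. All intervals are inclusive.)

Evaluate at each i in [0,3]:
  i=0: ✗ (fails at j=3)
  i=1: ✗ (fails at j=3)
  i=2: ✓ (all of [4,5])
  i=3: ✓ (all of [5,6])
Positions where it holds: {2, 3} → 2.

2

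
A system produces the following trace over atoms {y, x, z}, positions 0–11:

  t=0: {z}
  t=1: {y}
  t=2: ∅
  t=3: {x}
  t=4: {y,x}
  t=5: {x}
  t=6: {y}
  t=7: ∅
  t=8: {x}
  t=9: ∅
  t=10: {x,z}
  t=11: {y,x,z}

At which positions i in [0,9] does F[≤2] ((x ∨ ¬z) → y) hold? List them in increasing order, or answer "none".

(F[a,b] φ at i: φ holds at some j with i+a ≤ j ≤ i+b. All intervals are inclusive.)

Evaluate at each i in [0,9]:
  i=0: ✓ (witness j=0)
  i=1: ✓ (witness j=1)
  i=2: ✓ (witness j=4)
  i=3: ✓ (witness j=4)
  i=4: ✓ (witness j=4)
  i=5: ✓ (witness j=6)
  i=6: ✓ (witness j=6)
  i=7: ✗ (none in [7,9])
  i=8: ✗ (none in [8,10])
  i=9: ✓ (witness j=11)

0, 1, 2, 3, 4, 5, 6, 9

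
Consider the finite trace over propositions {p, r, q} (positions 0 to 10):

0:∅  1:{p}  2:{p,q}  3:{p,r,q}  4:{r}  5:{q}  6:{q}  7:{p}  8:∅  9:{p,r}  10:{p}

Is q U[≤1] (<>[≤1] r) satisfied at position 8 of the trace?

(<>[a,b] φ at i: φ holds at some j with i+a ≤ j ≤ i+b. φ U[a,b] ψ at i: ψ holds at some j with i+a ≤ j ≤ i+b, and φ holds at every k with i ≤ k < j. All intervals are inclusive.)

Yes

Need some j in [8,9] with <>[≤1] r, and q at every k in [8,j-1].
  j=8: <>[≤1] r holds; no prefix to check → satisfied.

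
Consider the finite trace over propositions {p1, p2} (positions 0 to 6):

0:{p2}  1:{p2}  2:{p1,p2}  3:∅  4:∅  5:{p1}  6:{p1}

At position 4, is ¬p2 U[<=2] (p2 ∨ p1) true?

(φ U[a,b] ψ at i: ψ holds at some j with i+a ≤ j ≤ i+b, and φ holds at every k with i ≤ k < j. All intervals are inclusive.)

Need some j in [4,6] with (p2 ∨ p1), and ¬p2 at every k in [4,j-1].
  j=4: (p2 ∨ p1) false.
  j=5: (p2 ∨ p1) holds; ¬p2 holds at every k in [4,4] → satisfied.

Holds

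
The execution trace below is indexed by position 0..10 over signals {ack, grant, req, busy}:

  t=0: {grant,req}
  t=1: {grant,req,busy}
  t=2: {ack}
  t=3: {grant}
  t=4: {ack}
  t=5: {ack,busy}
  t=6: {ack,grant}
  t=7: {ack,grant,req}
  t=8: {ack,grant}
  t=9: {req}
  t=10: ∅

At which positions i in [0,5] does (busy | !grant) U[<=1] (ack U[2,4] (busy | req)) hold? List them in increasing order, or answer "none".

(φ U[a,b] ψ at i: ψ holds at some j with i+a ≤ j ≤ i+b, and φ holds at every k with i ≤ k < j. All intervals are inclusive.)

Evaluate at each i in [0,5]:
  i=0: ✗ (no rhs in [0,1])
  i=1: ✗ (no rhs in [1,2])
  i=2: ✗ (no rhs in [2,3])
  i=3: ✗ (lhs fails at k=3 before rhs at j=4)
  i=4: ✓ (rhs at j=4)
  i=5: ✓ (rhs at j=5)

4, 5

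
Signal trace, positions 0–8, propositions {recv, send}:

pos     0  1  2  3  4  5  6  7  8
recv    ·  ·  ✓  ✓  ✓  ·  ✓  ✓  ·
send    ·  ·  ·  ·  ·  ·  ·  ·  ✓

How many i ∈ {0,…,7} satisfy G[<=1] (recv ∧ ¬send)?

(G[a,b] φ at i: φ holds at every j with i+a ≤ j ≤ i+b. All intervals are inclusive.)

Evaluate at each i in [0,7]:
  i=0: ✗ (fails at j=0)
  i=1: ✗ (fails at j=1)
  i=2: ✓ (all of [2,3])
  i=3: ✓ (all of [3,4])
  i=4: ✗ (fails at j=5)
  i=5: ✗ (fails at j=5)
  i=6: ✓ (all of [6,7])
  i=7: ✗ (fails at j=8)
Positions where it holds: {2, 3, 6} → 3.

3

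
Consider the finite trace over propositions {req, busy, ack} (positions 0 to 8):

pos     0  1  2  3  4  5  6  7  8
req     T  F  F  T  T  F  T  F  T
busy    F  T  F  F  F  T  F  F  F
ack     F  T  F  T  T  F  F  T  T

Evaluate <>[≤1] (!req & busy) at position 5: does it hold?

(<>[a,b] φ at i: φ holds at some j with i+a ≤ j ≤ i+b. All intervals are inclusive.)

Yes

Check (!req & busy) at each j in [5,6]:
  j=5: true
  j=6: false
Found at j=5 → formula holds.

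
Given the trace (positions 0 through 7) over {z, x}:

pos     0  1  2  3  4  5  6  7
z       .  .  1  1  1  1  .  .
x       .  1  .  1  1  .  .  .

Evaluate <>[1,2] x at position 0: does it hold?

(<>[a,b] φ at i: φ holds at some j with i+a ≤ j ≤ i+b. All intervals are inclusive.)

Yes

Check x at each j in [1,2]:
  j=1: true
  j=2: false
Found at j=1 → formula holds.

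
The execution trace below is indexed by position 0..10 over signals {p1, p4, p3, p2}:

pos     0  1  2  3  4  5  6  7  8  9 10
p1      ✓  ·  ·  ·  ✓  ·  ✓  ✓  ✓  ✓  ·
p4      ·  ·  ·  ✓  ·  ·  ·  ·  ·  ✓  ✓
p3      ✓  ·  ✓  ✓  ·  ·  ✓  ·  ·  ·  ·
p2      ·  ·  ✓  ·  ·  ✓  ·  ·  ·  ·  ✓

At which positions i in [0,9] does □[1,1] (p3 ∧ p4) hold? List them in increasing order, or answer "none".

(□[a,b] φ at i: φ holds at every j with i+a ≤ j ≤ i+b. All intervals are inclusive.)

2

Evaluate at each i in [0,9]:
  i=0: ✗ (fails at j=1)
  i=1: ✗ (fails at j=2)
  i=2: ✓ (all of [3,3])
  i=3: ✗ (fails at j=4)
  i=4: ✗ (fails at j=5)
  i=5: ✗ (fails at j=6)
  i=6: ✗ (fails at j=7)
  i=7: ✗ (fails at j=8)
  i=8: ✗ (fails at j=9)
  i=9: ✗ (fails at j=10)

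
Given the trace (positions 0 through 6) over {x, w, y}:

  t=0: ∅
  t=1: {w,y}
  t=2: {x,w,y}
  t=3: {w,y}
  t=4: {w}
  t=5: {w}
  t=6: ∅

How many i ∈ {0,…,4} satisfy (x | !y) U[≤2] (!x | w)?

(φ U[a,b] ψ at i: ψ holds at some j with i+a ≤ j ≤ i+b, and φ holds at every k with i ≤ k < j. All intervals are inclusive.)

5

Evaluate at each i in [0,4]:
  i=0: ✓ (rhs at j=0)
  i=1: ✓ (rhs at j=1)
  i=2: ✓ (rhs at j=2)
  i=3: ✓ (rhs at j=3)
  i=4: ✓ (rhs at j=4)
Positions where it holds: {0, 1, 2, 3, 4} → 5.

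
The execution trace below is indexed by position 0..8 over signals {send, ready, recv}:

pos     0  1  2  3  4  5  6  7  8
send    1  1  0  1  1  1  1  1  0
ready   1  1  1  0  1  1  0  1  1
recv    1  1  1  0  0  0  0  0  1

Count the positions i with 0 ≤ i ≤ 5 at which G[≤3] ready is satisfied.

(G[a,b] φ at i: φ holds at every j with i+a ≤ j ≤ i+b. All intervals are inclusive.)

Evaluate at each i in [0,5]:
  i=0: ✗ (fails at j=3)
  i=1: ✗ (fails at j=3)
  i=2: ✗ (fails at j=3)
  i=3: ✗ (fails at j=3)
  i=4: ✗ (fails at j=6)
  i=5: ✗ (fails at j=6)
Positions where it holds: {} → 0.

0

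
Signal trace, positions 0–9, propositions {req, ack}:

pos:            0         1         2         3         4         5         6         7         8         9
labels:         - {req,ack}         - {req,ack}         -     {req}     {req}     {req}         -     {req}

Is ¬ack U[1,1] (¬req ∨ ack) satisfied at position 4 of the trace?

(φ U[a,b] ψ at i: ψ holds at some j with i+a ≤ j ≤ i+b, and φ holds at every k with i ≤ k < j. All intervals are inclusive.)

Need some j in [5,5] with (¬req ∨ ack), and ¬ack at every k in [4,j-1].
  j=5: (¬req ∨ ack) false.
No j in the window works → until fails.

Does not hold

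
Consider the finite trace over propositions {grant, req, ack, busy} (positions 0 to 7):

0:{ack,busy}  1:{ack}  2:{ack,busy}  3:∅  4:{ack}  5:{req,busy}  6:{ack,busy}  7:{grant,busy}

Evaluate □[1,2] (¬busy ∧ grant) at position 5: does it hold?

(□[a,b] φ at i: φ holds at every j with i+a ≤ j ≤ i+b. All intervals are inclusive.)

Check (¬busy ∧ grant) at every j in [6,7]:
  j=6: false
  j=7: false
Fails at j=6 → formula fails.

Does not hold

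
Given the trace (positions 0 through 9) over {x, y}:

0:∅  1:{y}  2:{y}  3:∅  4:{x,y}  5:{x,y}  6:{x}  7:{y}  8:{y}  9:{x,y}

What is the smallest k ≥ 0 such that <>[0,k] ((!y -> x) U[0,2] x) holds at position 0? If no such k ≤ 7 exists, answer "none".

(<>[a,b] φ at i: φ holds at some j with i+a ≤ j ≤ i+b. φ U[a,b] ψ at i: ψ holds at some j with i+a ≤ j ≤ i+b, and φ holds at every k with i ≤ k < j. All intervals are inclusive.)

Scan j = 0,1,… for ((!y -> x) U[0,2] x):
  j=0: fails
  j=1: fails
  j=2: fails
  j=3: fails
  j=4: holds
First hit at j=4, so smallest k = 4-0 = 4.

4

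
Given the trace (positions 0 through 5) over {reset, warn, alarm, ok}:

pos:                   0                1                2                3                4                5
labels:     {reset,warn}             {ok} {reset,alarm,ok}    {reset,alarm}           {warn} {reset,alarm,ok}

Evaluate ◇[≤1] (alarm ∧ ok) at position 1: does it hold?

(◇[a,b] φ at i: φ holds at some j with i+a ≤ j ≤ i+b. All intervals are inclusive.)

Check (alarm ∧ ok) at each j in [1,2]:
  j=1: false
  j=2: true
Found at j=2 → formula holds.

Holds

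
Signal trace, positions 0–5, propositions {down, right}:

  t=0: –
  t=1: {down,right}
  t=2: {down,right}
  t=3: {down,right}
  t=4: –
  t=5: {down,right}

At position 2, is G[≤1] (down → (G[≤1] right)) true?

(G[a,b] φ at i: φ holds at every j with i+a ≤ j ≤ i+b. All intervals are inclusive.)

Check (down → (G[≤1] right)) at every j in [2,3]:
  j=2: antecedent true; consequent holds on [2,3] → ✓
  j=3: antecedent true; consequent fails at 4 → ✗
Fails at j=3 → formula fails.

Does not hold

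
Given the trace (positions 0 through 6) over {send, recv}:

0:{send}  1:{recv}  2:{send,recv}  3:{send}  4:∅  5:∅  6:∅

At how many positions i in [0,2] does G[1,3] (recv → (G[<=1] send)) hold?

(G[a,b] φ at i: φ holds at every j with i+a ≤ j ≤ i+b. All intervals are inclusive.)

Evaluate at each i in [0,2]:
  i=0: ✗ (fails at j=1)
  i=1: ✓ (all of [2,4])
  i=2: ✓ (all of [3,5])
Positions where it holds: {1, 2} → 2.

2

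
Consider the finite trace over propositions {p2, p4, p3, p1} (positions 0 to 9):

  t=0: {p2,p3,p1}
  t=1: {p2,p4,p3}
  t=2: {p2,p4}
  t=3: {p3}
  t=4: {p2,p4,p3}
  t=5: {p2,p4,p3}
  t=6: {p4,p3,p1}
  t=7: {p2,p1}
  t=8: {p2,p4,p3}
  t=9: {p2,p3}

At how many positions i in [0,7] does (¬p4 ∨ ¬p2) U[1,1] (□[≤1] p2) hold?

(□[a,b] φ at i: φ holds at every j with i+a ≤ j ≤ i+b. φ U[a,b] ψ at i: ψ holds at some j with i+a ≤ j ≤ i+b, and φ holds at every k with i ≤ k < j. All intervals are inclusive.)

Evaluate at each i in [0,7]:
  i=0: ✓ (rhs at j=1; lhs holds on [0,0])
  i=1: ✗ (no rhs in [2,2])
  i=2: ✗ (no rhs in [3,3])
  i=3: ✓ (rhs at j=4; lhs holds on [3,3])
  i=4: ✗ (no rhs in [5,5])
  i=5: ✗ (no rhs in [6,6])
  i=6: ✓ (rhs at j=7; lhs holds on [6,6])
  i=7: ✓ (rhs at j=8; lhs holds on [7,7])
Positions where it holds: {0, 3, 6, 7} → 4.

4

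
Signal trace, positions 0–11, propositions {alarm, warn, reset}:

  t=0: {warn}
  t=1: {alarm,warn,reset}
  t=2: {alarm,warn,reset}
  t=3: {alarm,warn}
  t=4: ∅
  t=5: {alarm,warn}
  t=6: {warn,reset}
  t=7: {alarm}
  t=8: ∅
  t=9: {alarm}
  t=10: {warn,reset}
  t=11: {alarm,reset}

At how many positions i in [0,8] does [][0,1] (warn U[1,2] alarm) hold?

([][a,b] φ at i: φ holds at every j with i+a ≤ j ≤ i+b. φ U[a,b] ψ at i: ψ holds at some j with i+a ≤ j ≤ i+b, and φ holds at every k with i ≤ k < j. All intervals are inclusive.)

Evaluate at each i in [0,8]:
  i=0: ✓ (all of [0,1])
  i=1: ✓ (all of [1,2])
  i=2: ✗ (fails at j=3)
  i=3: ✗ (fails at j=3)
  i=4: ✗ (fails at j=4)
  i=5: ✓ (all of [5,6])
  i=6: ✗ (fails at j=7)
  i=7: ✗ (fails at j=7)
  i=8: ✗ (fails at j=8)
Positions where it holds: {0, 1, 5} → 3.

3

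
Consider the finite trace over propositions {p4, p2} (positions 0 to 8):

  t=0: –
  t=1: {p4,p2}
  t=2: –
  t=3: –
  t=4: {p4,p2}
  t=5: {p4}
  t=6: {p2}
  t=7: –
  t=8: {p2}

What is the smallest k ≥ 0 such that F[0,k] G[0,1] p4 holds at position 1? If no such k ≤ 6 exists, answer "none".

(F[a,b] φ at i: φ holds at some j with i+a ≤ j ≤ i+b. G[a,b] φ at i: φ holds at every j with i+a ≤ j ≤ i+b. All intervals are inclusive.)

3

Scan j = 1,2,… for G[0,1] p4:
  j=1: fails
  j=2: fails
  j=3: fails
  j=4: holds
First hit at j=4, so smallest k = 4-1 = 3.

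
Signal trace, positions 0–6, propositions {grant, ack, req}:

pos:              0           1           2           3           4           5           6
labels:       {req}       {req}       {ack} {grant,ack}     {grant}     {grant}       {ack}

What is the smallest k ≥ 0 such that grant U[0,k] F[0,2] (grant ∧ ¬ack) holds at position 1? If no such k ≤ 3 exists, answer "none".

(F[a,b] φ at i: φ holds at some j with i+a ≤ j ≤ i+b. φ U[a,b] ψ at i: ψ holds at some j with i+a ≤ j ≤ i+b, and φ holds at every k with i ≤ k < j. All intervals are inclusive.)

Need earliest j ≥ 1 with F[0,2] (grant ∧ ¬ack), and grant at every k in [1,j-1].
  j=1: rhs fails.
  j=2: rhs holds but lhs fails at k=1.
  j=3: rhs holds but lhs fails at k=1.
  j=4: rhs holds but lhs fails at k=1.
No witness within the range → none.

none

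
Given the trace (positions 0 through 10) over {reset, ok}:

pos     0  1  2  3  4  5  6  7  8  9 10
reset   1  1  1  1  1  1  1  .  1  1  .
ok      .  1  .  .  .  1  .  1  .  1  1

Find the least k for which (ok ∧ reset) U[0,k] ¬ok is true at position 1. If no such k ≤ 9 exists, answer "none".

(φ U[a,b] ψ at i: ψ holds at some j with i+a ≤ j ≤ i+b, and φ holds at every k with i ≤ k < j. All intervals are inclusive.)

1

Need earliest j ≥ 1 with ¬ok, and (ok ∧ reset) at every k in [1,j-1].
  j=1: rhs fails.
  j=2: rhs holds; lhs holds on [1,1]. k = 1.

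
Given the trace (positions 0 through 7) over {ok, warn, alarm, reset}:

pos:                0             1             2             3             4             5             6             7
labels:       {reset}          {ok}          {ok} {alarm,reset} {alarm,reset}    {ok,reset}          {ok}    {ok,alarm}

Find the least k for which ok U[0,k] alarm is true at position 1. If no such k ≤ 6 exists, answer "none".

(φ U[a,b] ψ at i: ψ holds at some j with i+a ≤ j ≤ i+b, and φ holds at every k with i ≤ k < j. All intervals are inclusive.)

Need earliest j ≥ 1 with alarm, and ok at every k in [1,j-1].
  j=1: rhs fails.
  j=2: rhs fails.
  j=3: rhs holds; lhs holds on [1,2]. k = 2.

2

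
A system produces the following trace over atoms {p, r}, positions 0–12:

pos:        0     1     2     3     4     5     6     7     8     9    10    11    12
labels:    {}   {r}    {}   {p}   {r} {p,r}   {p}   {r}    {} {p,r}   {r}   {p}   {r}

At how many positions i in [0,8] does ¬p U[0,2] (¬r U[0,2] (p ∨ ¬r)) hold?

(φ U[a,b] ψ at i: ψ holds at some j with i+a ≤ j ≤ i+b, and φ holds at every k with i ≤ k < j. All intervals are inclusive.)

Evaluate at each i in [0,8]:
  i=0: ✓ (rhs at j=0)
  i=1: ✓ (rhs at j=2; lhs holds on [1,1])
  i=2: ✓ (rhs at j=2)
  i=3: ✓ (rhs at j=3)
  i=4: ✓ (rhs at j=5; lhs holds on [4,4])
  i=5: ✓ (rhs at j=5)
  i=6: ✓ (rhs at j=6)
  i=7: ✓ (rhs at j=8; lhs holds on [7,7])
  i=8: ✓ (rhs at j=8)
Positions where it holds: {0, 1, 2, 3, 4, 5, 6, 7, 8} → 9.

9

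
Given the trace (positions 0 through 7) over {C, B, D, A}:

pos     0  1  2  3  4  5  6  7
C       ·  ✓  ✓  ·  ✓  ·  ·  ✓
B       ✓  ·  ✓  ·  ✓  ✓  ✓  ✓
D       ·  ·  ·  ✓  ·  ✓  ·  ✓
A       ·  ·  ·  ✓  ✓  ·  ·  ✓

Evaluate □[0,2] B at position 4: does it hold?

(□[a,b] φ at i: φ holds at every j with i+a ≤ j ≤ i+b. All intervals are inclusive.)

Holds

Check B at every j in [4,6]:
  j=4: true
  j=5: true
  j=6: true
All positions satisfy it → formula holds.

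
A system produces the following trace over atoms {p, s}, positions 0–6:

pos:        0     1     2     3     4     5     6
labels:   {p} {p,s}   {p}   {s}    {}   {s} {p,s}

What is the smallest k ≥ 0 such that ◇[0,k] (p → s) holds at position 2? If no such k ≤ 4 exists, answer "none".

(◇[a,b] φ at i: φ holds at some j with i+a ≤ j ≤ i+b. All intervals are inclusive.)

Scan j = 2,3,… for (p → s):
  j=2: fails
  j=3: holds
First hit at j=3, so smallest k = 3-2 = 1.

1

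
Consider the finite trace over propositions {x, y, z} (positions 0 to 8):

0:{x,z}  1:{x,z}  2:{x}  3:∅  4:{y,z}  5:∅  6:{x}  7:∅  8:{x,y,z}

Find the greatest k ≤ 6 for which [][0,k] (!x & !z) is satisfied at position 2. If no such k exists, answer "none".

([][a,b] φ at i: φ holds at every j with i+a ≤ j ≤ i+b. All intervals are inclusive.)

none

(!x & !z) must hold from j=2 onward; find where it first fails.
  j=2: fails → no k works.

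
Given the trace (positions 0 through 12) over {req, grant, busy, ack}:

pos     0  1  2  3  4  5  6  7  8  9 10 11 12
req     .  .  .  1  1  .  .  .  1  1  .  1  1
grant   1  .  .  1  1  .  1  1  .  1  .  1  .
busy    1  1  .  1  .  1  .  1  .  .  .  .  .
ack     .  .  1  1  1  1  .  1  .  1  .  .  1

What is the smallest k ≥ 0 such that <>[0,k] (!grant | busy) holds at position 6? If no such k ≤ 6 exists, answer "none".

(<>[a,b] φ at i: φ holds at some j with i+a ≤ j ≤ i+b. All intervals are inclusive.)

1

Scan j = 6,7,… for (!grant | busy):
  j=6: fails
  j=7: holds
First hit at j=7, so smallest k = 7-6 = 1.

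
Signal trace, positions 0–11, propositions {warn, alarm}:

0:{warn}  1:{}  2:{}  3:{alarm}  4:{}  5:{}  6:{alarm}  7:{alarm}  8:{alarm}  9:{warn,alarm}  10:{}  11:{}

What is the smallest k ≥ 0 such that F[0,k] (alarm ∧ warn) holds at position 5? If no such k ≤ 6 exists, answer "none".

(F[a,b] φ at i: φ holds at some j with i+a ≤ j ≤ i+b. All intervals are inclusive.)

4

Scan j = 5,6,… for (alarm ∧ warn):
  j=5: fails
  j=6: fails
  j=7: fails
  j=8: fails
  j=9: holds
First hit at j=9, so smallest k = 9-5 = 4.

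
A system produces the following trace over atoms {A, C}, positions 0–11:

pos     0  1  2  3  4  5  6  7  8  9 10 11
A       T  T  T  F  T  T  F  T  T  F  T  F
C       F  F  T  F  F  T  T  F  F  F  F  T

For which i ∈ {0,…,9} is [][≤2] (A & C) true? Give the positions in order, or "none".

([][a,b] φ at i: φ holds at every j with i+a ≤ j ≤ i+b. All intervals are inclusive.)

none

Evaluate at each i in [0,9]:
  i=0: ✗ (fails at j=0)
  i=1: ✗ (fails at j=1)
  i=2: ✗ (fails at j=3)
  i=3: ✗ (fails at j=3)
  i=4: ✗ (fails at j=4)
  i=5: ✗ (fails at j=6)
  i=6: ✗ (fails at j=6)
  i=7: ✗ (fails at j=7)
  i=8: ✗ (fails at j=8)
  i=9: ✗ (fails at j=9)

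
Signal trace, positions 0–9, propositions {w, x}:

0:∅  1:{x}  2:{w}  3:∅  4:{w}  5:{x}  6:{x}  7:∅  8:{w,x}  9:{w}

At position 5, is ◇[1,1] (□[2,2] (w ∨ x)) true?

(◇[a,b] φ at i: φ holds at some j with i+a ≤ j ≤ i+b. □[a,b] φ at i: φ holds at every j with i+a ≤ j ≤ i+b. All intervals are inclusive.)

Check □[2,2] (w ∨ x) at each j in [6,6]:
  j=6: holds on [8,8]
Found at j=6 → formula holds.

True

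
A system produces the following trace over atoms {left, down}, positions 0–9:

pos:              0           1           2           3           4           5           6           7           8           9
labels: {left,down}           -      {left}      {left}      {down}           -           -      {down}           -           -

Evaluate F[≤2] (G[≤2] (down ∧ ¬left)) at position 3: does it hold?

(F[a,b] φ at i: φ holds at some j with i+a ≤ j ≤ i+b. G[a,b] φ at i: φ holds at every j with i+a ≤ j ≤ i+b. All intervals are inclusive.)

No

Check G[≤2] (down ∧ ¬left) at each j in [3,5]:
  j=3: fails at 3
  j=4: fails at 5
  j=5: fails at 5
No position in the window satisfies it → formula fails.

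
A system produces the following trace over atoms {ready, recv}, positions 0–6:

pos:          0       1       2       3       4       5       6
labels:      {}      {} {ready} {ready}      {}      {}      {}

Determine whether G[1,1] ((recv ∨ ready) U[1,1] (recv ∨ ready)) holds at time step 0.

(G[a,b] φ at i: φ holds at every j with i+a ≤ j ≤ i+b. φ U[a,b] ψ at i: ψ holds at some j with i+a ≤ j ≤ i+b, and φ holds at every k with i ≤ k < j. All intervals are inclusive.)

Does not hold

Check ((recv ∨ ready) U[1,1] (recv ∨ ready)) at every j in [1,1]:
  j=1: fails
Fails at j=1 → formula fails.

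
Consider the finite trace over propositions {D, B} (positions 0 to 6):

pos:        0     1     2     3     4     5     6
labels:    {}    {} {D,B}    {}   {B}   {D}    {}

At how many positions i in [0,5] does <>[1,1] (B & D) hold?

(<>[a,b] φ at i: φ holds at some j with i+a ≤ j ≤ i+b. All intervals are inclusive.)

Evaluate at each i in [0,5]:
  i=0: ✗ (none in [1,1])
  i=1: ✓ (witness j=2)
  i=2: ✗ (none in [3,3])
  i=3: ✗ (none in [4,4])
  i=4: ✗ (none in [5,5])
  i=5: ✗ (none in [6,6])
Positions where it holds: {1} → 1.

1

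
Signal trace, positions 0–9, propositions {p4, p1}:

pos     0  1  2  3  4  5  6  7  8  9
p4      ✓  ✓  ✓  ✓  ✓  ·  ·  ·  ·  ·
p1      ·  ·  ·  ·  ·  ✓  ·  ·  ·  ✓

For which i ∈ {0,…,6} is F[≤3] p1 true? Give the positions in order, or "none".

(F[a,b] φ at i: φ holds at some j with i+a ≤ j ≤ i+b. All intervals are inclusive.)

2, 3, 4, 5, 6

Evaluate at each i in [0,6]:
  i=0: ✗ (none in [0,3])
  i=1: ✗ (none in [1,4])
  i=2: ✓ (witness j=5)
  i=3: ✓ (witness j=5)
  i=4: ✓ (witness j=5)
  i=5: ✓ (witness j=5)
  i=6: ✓ (witness j=9)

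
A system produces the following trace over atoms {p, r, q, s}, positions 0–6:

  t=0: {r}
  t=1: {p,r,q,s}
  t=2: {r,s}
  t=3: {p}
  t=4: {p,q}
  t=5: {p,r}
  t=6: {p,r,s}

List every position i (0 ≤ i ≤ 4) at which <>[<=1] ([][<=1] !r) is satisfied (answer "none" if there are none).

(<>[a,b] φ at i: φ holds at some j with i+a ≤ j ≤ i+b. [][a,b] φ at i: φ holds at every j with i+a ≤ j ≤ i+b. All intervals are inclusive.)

2, 3

Evaluate at each i in [0,4]:
  i=0: ✗ (none in [0,1])
  i=1: ✗ (none in [1,2])
  i=2: ✓ (witness j=3)
  i=3: ✓ (witness j=3)
  i=4: ✗ (none in [4,5])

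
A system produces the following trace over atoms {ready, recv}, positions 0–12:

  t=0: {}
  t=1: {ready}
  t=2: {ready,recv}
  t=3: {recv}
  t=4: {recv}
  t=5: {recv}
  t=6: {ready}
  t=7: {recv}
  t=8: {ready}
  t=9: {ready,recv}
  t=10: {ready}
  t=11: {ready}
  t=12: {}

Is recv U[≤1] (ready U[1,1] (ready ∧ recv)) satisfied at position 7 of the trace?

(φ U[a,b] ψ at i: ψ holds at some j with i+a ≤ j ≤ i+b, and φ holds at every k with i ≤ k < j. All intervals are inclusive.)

Need some j in [7,8] with (ready U[1,1] (ready ∧ recv)), and recv at every k in [7,j-1].
  j=7: (ready U[1,1] (ready ∧ recv)) — fails.
  j=8: (ready U[1,1] (ready ∧ recv)) holds; recv holds at every k in [7,7] → satisfied.

Yes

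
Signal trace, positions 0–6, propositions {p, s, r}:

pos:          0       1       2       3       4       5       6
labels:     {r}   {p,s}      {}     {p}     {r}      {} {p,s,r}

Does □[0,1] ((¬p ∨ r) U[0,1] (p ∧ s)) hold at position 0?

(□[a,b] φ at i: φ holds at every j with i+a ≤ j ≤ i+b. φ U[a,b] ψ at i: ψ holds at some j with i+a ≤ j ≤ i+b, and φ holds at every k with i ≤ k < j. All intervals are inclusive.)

Holds

Check ((¬p ∨ r) U[0,1] (p ∧ s)) at every j in [0,1]:
  j=0: holds
  j=1: holds
All positions satisfy it → formula holds.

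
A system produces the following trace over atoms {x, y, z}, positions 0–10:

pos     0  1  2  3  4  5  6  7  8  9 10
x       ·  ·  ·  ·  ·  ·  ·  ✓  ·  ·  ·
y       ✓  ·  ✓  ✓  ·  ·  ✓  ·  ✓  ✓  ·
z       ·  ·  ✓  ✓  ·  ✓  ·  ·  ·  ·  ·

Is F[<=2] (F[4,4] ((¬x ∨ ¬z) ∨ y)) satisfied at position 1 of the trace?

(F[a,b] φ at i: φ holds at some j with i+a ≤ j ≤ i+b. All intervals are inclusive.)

True

Check F[4,4] ((¬x ∨ ¬z) ∨ y) at each j in [1,3]:
  j=1: holds (witness at 5)
  j=2: holds (witness at 6)
  j=3: holds (witness at 7)
Found at j=1 → formula holds.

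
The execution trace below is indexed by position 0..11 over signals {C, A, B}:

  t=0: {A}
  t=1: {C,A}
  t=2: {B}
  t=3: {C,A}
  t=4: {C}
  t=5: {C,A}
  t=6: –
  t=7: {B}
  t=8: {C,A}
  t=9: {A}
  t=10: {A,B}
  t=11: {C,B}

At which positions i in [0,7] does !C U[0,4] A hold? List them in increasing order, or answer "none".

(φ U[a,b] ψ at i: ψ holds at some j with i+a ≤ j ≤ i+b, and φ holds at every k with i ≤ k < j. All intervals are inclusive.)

0, 1, 2, 3, 5, 6, 7

Evaluate at each i in [0,7]:
  i=0: ✓ (rhs at j=0)
  i=1: ✓ (rhs at j=1)
  i=2: ✓ (rhs at j=3; lhs holds on [2,2])
  i=3: ✓ (rhs at j=3)
  i=4: ✗ (lhs fails at k=4 before rhs at j=5)
  i=5: ✓ (rhs at j=5)
  i=6: ✓ (rhs at j=8; lhs holds on [6,7])
  i=7: ✓ (rhs at j=8; lhs holds on [7,7])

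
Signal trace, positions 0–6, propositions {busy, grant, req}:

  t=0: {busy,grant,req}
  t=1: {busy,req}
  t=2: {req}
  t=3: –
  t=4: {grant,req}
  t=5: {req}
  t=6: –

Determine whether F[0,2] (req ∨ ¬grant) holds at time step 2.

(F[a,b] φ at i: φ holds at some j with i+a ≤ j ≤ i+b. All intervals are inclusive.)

True

Check (req ∨ ¬grant) at each j in [2,4]:
  j=2: true
  j=3: true
  j=4: true
Found at j=2 → formula holds.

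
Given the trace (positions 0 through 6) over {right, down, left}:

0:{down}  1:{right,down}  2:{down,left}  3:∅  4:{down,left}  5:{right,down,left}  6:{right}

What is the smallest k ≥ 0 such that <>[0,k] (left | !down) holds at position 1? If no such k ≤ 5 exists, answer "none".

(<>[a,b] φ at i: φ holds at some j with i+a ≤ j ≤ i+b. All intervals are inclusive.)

Scan j = 1,2,… for (left | !down):
  j=1: fails
  j=2: holds
First hit at j=2, so smallest k = 2-1 = 1.

1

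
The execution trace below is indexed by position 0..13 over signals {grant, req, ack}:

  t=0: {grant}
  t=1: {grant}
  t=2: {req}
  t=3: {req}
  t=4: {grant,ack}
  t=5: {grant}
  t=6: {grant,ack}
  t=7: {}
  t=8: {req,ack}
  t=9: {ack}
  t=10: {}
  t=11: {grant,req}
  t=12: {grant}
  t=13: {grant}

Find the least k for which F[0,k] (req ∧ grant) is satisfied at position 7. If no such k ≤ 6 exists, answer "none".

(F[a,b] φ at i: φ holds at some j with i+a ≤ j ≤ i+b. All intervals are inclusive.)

4

Scan j = 7,8,… for (req ∧ grant):
  j=7: fails
  j=8: fails
  j=9: fails
  j=10: fails
  j=11: holds
First hit at j=11, so smallest k = 11-7 = 4.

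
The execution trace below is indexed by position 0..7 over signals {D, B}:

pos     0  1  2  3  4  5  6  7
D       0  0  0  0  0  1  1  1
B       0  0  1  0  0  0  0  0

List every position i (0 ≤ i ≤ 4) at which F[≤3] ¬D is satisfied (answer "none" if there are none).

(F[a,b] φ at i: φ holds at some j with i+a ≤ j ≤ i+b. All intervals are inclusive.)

0, 1, 2, 3, 4

Evaluate at each i in [0,4]:
  i=0: ✓ (witness j=0)
  i=1: ✓ (witness j=1)
  i=2: ✓ (witness j=2)
  i=3: ✓ (witness j=3)
  i=4: ✓ (witness j=4)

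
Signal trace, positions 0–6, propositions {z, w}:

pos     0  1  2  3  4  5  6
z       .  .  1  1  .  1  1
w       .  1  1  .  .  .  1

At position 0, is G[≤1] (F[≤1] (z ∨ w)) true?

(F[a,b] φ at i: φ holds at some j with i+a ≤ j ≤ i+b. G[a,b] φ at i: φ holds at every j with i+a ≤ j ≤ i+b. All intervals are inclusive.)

Holds

Check F[≤1] (z ∨ w) at every j in [0,1]:
  j=0: holds (witness at 1)
  j=1: holds (witness at 1)
All positions satisfy it → formula holds.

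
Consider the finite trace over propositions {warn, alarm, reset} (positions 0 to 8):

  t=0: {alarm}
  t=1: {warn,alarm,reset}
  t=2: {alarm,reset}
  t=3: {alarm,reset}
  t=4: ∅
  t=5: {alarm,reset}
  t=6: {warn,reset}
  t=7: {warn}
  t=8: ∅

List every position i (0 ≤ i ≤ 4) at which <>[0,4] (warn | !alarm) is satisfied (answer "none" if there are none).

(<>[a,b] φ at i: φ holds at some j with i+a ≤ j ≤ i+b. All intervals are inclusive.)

0, 1, 2, 3, 4

Evaluate at each i in [0,4]:
  i=0: ✓ (witness j=1)
  i=1: ✓ (witness j=1)
  i=2: ✓ (witness j=4)
  i=3: ✓ (witness j=4)
  i=4: ✓ (witness j=4)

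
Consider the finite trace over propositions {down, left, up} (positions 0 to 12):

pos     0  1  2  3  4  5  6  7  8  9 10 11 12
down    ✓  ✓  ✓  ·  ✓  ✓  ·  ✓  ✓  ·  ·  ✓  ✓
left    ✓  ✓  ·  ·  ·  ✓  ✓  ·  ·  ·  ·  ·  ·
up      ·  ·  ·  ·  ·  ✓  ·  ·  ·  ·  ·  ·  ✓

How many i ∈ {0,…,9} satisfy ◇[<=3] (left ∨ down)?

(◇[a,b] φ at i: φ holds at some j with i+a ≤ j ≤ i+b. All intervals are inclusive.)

Evaluate at each i in [0,9]:
  i=0: ✓ (witness j=0)
  i=1: ✓ (witness j=1)
  i=2: ✓ (witness j=2)
  i=3: ✓ (witness j=4)
  i=4: ✓ (witness j=4)
  i=5: ✓ (witness j=5)
  i=6: ✓ (witness j=6)
  i=7: ✓ (witness j=7)
  i=8: ✓ (witness j=8)
  i=9: ✓ (witness j=11)
Positions where it holds: {0, 1, 2, 3, 4, 5, 6, 7, 8, 9} → 10.

10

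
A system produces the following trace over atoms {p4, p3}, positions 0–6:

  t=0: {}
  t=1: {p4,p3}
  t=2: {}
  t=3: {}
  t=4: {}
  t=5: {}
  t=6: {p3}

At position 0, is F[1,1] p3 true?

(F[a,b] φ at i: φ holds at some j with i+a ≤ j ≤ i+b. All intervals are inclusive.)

Holds

Check p3 at each j in [1,1]:
  j=1: true
Found at j=1 → formula holds.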